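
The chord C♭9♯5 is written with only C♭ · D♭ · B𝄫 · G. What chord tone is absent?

E♭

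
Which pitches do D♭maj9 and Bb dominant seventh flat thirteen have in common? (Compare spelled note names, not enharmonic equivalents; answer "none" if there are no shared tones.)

F Ab

D♭maj9 = Db, F, Ab, C, Eb.
Bb dominant seventh flat thirteen = Bb, D, F, Ab, Gb.
Shared: F, Ab.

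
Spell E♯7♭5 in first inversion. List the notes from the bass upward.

G## B D# E#

E♯7♭5 = E#–G##–B–D#; first inversion → third (G##) lowest.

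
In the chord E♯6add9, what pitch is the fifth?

B♯

E♯6add9 is built on E♯; its 5th is a perfect 5th above the root.
A fifth above E uses the letter B, and the perfect 5th above E♯ is B♯.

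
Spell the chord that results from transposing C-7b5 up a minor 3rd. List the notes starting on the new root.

Eb Gb Bbb Db

Transposed root: C → Eb (minor 3rd up). So we spell Eb half-diminished seventh:
Eb — root
Gb — minor 3rd
Bbb — diminished 5th
Db — minor 7th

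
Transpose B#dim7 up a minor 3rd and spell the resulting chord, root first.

Transposed root: B♯ → D♯ (minor 3rd up). So we spell D♯ diminished seventh:
D♯ — root
F♯ — minor 3rd
A — diminished 5th
C — diminished 7th

D♯  F♯  A  C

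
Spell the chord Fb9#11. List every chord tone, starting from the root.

Fb, Ab, Cb, Ebb, Gb, Bb

Fb9#11 is a dominant ninth sharp eleven built on Fb.
root → Fb
3rd (major 3rd) → Ab
5th (perfect 5th) → Cb
7th (minor 7th) → Ebb
9th (major 9th) → Gb
11th (augmented 11th) → Bb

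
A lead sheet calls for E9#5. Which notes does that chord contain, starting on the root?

E9#5: dominant ninth sharp five on E.
root → E
3rd (major 3rd) → G#
5th (augmented 5th) → B#
7th (minor 7th) → D
9th (major 9th) → F#

E G# B# D F#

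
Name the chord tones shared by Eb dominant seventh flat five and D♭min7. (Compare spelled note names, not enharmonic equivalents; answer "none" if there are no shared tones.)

Db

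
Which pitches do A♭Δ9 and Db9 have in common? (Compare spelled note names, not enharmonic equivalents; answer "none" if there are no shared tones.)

Ab, Eb

A♭Δ9: Ab C Eb G Bb
Db9: Db F Ab Cb Eb
Common to both → Ab, Eb.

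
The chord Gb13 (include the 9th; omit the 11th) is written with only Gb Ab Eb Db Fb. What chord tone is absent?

Bb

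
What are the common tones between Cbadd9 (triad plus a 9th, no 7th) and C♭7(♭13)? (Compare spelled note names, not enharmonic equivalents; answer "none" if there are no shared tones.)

Cbadd9 = Cb, Eb, Gb, Db.
C♭7(♭13) = Cb, Eb, Gb, Bbb, Abb.
Shared: Cb, Eb, Gb.

Cb, Eb, Gb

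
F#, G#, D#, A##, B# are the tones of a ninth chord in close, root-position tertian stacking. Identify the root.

Stacking in thirds gives G# – B# – D# – F# – A##, so G# is the root — G# dominant seventh sharp nine.

G#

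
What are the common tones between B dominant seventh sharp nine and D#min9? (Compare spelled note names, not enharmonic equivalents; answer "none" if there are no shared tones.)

B dominant seventh sharp nine: B D# F# A C##
D#min9: D# F# A# C# E#
Common to both → D#, F#.

D#, F#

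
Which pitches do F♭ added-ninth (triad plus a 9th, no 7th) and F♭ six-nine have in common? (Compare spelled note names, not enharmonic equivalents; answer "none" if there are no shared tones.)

F-flat, A-flat, C-flat, G-flat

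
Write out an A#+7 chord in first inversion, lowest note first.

C𝄪 – E𝄪 – G♯ – A♯

A#+7 = A♯–C𝄪–E𝄪–G♯; first inversion → third (C𝄪) lowest.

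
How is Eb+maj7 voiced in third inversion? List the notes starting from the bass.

Eb+maj7 = E♭–G–B–D; third inversion → seventh (D) lowest.

D, E♭, G, B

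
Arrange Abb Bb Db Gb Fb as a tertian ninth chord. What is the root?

Gb

Arranged so that each adjacent pair is a third by letter name: Gb – Bb – Db – Fb – Abb.
The bottom of that stack, Gb, is the root (this is Gb dominant seventh flat nine).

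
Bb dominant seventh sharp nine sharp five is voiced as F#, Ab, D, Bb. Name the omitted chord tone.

C#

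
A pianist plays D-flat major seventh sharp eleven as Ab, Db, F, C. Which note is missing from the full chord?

The full D-flat major seventh sharp eleven chord is Db, F, Ab, C, G.
Comparing with the voicing, the augmented 11th (11th) — G — is absent.

G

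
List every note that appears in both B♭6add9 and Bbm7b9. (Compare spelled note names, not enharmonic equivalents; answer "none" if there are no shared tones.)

Bb F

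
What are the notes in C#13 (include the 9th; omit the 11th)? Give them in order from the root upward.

C#, E#, G#, B, D#, A#

C#13 is a dominant thirteenth built on C#.
Root: C#
Major 3rd (3rd): E#
Perfect 5th (5th): G#
Minor 7th (7th): B
Major 9th (9th): D#
Major 13th (13th): A#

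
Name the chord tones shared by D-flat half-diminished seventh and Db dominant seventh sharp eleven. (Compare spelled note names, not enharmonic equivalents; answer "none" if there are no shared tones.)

D-flat half-diminished seventh: D-flat F-flat A-double-flat C-flat
Db dominant seventh sharp eleven: D-flat F A-flat C-flat G
Common to both → D-flat, C-flat.

D-flat C-flat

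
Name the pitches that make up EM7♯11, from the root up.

E  G#  B  D#  A#

Root E, quality major seventh sharp eleven:
E — root
G# — major 3rd
B — perfect 5th
D# — major 7th
A# — augmented 11th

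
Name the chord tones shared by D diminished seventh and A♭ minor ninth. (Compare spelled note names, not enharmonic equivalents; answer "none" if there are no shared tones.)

D diminished seventh: D F A-flat C-flat
A♭ minor ninth: A-flat C-flat E-flat G-flat B-flat
Common to both → A-flat, C-flat.

A-flat C-flat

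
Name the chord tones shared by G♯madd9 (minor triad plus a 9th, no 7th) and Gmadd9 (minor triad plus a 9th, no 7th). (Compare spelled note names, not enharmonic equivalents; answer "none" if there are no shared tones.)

none

G♯madd9 = G♯, B, D♯, A♯.
Gmadd9 = G, B♭, D, A.
Shared: none.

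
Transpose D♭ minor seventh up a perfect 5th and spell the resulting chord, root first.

A perfect 5th up from D-flat is A-flat, so the new chord is A-flat minor seventh.
A-flat — root
C-flat — minor 3rd
E-flat — perfect 5th
G-flat — minor 7th

A-flat, C-flat, E-flat, G-flat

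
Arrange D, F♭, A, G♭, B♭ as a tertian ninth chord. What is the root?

G♭

Arranged so that each adjacent pair is a third by letter name: G♭ – B♭ – D – F♭ – A.
The bottom of that stack, G♭, is the root (this is G♭ dominant seventh sharp nine sharp five).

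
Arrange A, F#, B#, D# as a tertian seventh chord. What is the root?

B#

Stacking in thirds gives B# – D# – F# – A, so B# is the root — B# diminished seventh.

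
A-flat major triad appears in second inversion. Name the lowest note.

A-flat major triad in root position is Ab–C–Eb.
Second inversion places the fifth in the bass, which is Eb.

Eb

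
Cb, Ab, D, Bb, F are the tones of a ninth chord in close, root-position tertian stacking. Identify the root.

Bb

Arranged so that each adjacent pair is a third by letter name: Bb – D – F – Ab – Cb.
The bottom of that stack, Bb, is the root (this is Bb dominant seventh flat nine).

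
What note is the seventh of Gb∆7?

F

Root of Gb∆7 = Gb. The 7th is a major 7th: Gb up a major 7th → F.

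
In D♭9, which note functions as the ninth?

Eb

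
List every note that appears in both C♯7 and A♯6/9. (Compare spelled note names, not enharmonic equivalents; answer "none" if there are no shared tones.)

C♯7 = C#, E#, G#, B.
A♯6/9 = A#, C##, E#, F##, B#.
Shared: E#.

E#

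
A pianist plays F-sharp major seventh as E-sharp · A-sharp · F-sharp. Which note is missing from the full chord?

The full F-sharp major seventh chord is F-sharp, A-sharp, C-sharp, E-sharp.
Comparing with the voicing, the perfect 5th (5th) — C-sharp — is absent.

C-sharp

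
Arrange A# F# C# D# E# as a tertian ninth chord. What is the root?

D#

Arranged so that each adjacent pair is a third by letter name: D# – F# – A# – C# – E#.
The bottom of that stack, D#, is the root (this is D# minor ninth).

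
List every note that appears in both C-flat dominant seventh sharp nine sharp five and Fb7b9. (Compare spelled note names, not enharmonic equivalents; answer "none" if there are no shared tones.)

Cb

C-flat dominant seventh sharp nine sharp five = Cb, Eb, G, Bbb, D.
Fb7b9 = Fb, Ab, Cb, Ebb, Gbb.
Shared: Cb.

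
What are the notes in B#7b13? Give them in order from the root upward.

B♯ D𝄪 F𝄪 A♯ G♯

B#7b13: dominant seventh flat thirteen on B♯.
B♯ — root
D𝄪 — major 3rd
F𝄪 — perfect 5th
A♯ — minor 7th
G♯ — minor 13th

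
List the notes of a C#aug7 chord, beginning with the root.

Root C♯, quality augmented seventh:
root → C♯
3rd (major 3rd) → E♯
5th (augmented 5th) → G𝄪
7th (minor 7th) → B

C♯ E♯ G𝄪 B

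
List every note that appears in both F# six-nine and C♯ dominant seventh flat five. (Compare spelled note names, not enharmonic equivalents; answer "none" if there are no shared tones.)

F# six-nine = F#, A#, C#, D#, G#.
C♯ dominant seventh flat five = C#, E#, G, B.
Shared: C#.

C#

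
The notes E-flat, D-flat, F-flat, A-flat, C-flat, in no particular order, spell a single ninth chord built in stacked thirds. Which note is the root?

Stacking in thirds gives D-flat – F-flat – A-flat – C-flat – E-flat, so D-flat is the root — D-flat minor ninth.

D-flat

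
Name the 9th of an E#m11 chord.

F##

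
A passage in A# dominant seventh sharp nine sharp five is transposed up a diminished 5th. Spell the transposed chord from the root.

A diminished 5th up from A-sharp is E, so the new chord is E dominant seventh sharp nine sharp five.
- root: E
- major 3rd: G-sharp
- augmented 5th: B-sharp
- minor 7th: D
- augmented 9th: F-double-sharp

E – G-sharp – B-sharp – D – F-double-sharp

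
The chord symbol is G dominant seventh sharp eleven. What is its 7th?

F

G dominant seventh sharp eleven is built on G; its 7th is a minor 7th above the root.
A seventh above G uses the letter F, and the minor 7th above G is F.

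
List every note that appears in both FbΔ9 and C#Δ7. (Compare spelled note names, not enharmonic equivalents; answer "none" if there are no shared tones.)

FbΔ9 = Fb, Ab, Cb, Eb, Gb.
C#Δ7 = C#, E#, G#, B#.
Shared: none.

none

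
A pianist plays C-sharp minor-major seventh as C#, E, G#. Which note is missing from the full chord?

B#

The full C-sharp minor-major seventh chord is C#, E, G#, B#.
Comparing with the voicing, the major 7th (7th) — B# — is absent.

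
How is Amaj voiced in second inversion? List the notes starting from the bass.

Amaj = A–C#–E; second inversion → fifth (E) lowest.

E, A, C#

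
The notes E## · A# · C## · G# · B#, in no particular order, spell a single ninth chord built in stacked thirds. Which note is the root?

A#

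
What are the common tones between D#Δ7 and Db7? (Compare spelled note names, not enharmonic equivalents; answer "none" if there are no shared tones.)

none

D#Δ7 = D#, F##, A#, C##.
Db7 = Db, F, Ab, Cb.
Shared: none.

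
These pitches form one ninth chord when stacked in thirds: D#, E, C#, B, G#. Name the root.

Stacking in thirds gives C# – E – G# – B – D#, so C# is the root — C# minor ninth.

C#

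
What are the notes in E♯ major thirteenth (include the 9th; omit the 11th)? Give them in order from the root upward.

E-sharp, G-double-sharp, B-sharp, D-double-sharp, F-double-sharp, C-double-sharp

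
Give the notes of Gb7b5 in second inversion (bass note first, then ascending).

Dbb  Fb  Gb  Bb

In root position, Gb7b5 is Gb–Bb–Dbb–Fb.
Second inversion puts the fifth (Dbb) in the bass.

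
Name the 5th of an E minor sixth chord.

B

Root of E minor sixth = E. The 5th is a perfect 5th: E up a perfect 5th → B.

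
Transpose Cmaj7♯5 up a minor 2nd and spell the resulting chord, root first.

A minor 2nd up from C is D♭, so the new chord is D♭ augmented major seventh.
root → D♭
3rd (major 3rd) → F
5th (augmented 5th) → A
7th (major 7th) → C

D♭ F A C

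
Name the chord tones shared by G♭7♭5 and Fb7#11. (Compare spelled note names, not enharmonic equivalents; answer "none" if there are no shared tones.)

Bb, Fb

G♭7♭5: Gb Bb Dbb Fb
Fb7#11: Fb Ab Cb Ebb Bb
Common to both → Bb, Fb.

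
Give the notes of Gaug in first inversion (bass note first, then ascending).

B D♯ G

In root position, Gaug is G–B–D♯.
First inversion puts the third (B) in the bass.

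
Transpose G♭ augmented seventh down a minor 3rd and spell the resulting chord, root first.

G-flat down a minor 3rd → E-flat. New chord: E-flat augmented seventh.
root → E-flat
3rd (major 3rd) → G
5th (augmented 5th) → B
7th (minor 7th) → D-flat

E-flat, G, B, D-flat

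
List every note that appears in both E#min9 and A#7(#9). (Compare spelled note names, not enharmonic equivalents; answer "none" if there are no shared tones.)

E# – G#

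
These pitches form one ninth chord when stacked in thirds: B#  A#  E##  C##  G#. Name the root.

Arranged so that each adjacent pair is a third by letter name: A# – C## – E## – G# – B#.
The bottom of that stack, A#, is the root (this is A# dominant ninth sharp five).

A#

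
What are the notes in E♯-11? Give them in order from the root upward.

E♯-11: minor eleventh on E♯.
- root: E♯
- minor 3rd: G♯
- perfect 5th: B♯
- minor 7th: D♯
- major 9th: F𝄪
- perfect 11th: A♯

E♯ – G♯ – B♯ – D♯ – F𝄪 – A♯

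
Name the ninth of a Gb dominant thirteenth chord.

Ab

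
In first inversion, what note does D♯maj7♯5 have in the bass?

D♯maj7♯5 in root position is D#–F##–A##–C##.
First inversion places the third in the bass, which is F##.

F##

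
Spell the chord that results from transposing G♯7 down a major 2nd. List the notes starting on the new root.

A major 2nd down from G♯ is F♯, so the new chord is F♯ dominant seventh.
Root: F♯
Major 3rd (3rd): A♯
Perfect 5th (5th): C♯
Minor 7th (7th): E

F♯ – A♯ – C♯ – E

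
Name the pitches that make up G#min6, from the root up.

G#, B, D#, E#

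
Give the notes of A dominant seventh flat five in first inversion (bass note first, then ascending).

In root position, A dominant seventh flat five is A–C-sharp–E-flat–G.
First inversion puts the third (C-sharp) in the bass.

C-sharp  E-flat  G  A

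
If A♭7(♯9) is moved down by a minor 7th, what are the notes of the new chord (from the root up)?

Ab down a minor 7th → Bb. New chord: Bb dominant seventh sharp nine.
Bb — root
D — major 3rd
F — perfect 5th
Ab — minor 7th
C# — augmented 9th

Bb D F Ab C#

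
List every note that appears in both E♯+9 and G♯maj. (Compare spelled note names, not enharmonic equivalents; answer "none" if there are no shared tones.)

D#

E♯+9 = E#, G##, B##, D#, F##.
G♯maj = G#, B#, D#.
Shared: D#.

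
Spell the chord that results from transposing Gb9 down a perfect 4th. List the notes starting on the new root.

Db  F  Ab  Cb  Eb

Gb down a perfect 4th → Db. New chord: Db dominant ninth.
Db — root
F — major 3rd
Ab — perfect 5th
Cb — minor 7th
Eb — major 9th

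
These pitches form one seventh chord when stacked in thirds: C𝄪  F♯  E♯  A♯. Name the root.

F♯

Stacking in thirds gives F♯ – A♯ – C𝄪 – E♯, so F♯ is the root — F♯ augmented major seventh.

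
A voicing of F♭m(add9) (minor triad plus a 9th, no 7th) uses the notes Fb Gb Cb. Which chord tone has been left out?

F♭m(add9) = Fb, Abb, Cb, Gb. The voicing lacks the 3rd (minor 3rd), Abb.

Abb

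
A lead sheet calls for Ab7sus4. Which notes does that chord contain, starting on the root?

Ab7sus4: dominant seventh suspended fourth on Ab.
root → Ab
4th (perfect 4th) → Db
5th (perfect 5th) → Eb
7th (minor 7th) → Gb

Ab, Db, Eb, Gb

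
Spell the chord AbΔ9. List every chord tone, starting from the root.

Root A♭, quality major ninth:
- root: A♭
- major 3rd: C
- perfect 5th: E♭
- major 7th: G
- major 9th: B♭

A♭, C, E♭, G, B♭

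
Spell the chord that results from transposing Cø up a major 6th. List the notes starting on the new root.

C up a major 6th → A. New chord: A half-diminished seventh.
- root: A
- minor 3rd: C
- diminished 5th: E♭
- minor 7th: G

A, C, E♭, G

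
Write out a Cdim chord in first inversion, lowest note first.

Cdim = C–Eb–Gb; first inversion → third (Eb) lowest.

Eb, Gb, C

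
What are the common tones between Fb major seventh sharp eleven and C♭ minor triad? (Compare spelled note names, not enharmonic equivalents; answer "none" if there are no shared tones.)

Cb

Fb major seventh sharp eleven: Fb Ab Cb Eb Bb
C♭ minor triad: Cb Ebb Gb
Common to both → Cb.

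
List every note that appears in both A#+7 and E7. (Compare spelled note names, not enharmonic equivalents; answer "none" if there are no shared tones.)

G♯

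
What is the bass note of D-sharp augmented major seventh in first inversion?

D-sharp augmented major seventh in root position is D#–F##–A##–C##.
First inversion places the third in the bass, which is F##.

F##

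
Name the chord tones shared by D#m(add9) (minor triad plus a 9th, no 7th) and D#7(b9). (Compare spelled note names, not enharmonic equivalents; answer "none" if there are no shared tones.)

D#m(add9): D# F# A# E#
D#7(b9): D# F## A# C# E
Common to both → D#, A#.

D#, A#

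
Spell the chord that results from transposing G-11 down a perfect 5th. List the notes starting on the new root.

C, E♭, G, B♭, D, F

G down a perfect 5th → C. New chord: C minor eleventh.
Root: C
Minor 3rd (3rd): E♭
Perfect 5th (5th): G
Minor 7th (7th): B♭
Major 9th (9th): D
Perfect 11th (11th): F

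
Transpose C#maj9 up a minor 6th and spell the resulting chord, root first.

Transposed root: C# → A (minor 6th up). So we spell A major ninth:
root → A
3rd (major 3rd) → C#
5th (perfect 5th) → E
7th (major 7th) → G#
9th (major 9th) → B

A  C#  E  G#  B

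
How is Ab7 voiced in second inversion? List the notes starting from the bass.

Ab7 = A♭–C–E♭–G♭; second inversion → fifth (E♭) lowest.

E♭ – G♭ – A♭ – C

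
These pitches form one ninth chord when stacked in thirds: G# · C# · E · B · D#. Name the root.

C#

Stacking in thirds gives C# – E – G# – B – D#, so C# is the root — C# minor ninth.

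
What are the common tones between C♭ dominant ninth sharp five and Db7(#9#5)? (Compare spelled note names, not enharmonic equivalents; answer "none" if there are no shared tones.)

C♭ dominant ninth sharp five = C♭, E♭, G, B𝄫, D♭.
Db7(#9#5) = D♭, F, A, C♭, E.
Shared: C♭, D♭.

C♭, D♭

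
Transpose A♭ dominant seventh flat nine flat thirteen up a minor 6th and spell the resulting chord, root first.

A minor 6th up from A-flat is F-flat, so the new chord is F-flat dominant seventh flat nine flat thirteen.
F-flat — root
A-flat — major 3rd
C-flat — perfect 5th
E-double-flat — minor 7th
G-double-flat — minor 9th
D-double-flat — minor 13th

F-flat, A-flat, C-flat, E-double-flat, G-double-flat, D-double-flat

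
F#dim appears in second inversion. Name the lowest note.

C

F#dim = F♯–A–C. Second inversion → fifth in the bass = C.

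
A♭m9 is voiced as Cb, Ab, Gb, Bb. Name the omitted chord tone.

The full A♭m9 chord is Ab, Cb, Eb, Gb, Bb.
Comparing with the voicing, the perfect 5th (5th) — Eb — is absent.

Eb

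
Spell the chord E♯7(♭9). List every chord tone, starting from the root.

E# G## B# D# F#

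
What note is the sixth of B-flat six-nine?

G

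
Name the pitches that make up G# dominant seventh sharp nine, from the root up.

Root G-sharp, quality dominant seventh sharp nine:
- root: G-sharp
- major 3rd: B-sharp
- perfect 5th: D-sharp
- minor 7th: F-sharp
- augmented 9th: A-double-sharp

G-sharp B-sharp D-sharp F-sharp A-double-sharp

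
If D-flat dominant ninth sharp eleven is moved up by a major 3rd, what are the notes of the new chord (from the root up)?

F, A, C, Eb, G, B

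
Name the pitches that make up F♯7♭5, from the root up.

F# A# C E

Root F#, quality dominant seventh flat five:
F# — root
A# — major 3rd
C — diminished 5th
E — minor 7th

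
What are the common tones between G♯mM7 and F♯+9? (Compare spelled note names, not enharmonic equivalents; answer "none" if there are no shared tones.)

G♯

G♯mM7: G♯ B D♯ F𝄪
F♯+9: F♯ A♯ C𝄪 E G♯
Common to both → G♯.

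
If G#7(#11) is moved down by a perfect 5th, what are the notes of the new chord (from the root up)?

C#, E#, G#, B, F##

A perfect 5th down from G# is C#, so the new chord is C# dominant seventh sharp eleven.
C# — root
E# — major 3rd
G# — perfect 5th
B — minor 7th
F## — augmented 11th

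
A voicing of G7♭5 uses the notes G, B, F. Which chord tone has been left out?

The full G7♭5 chord is G, B, Db, F.
Comparing with the voicing, the diminished 5th (5th) — Db — is absent.

Db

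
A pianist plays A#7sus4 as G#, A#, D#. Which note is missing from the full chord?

E#

The full A#7sus4 chord is A#, D#, E#, G#.
Comparing with the voicing, the perfect 5th (5th) — E# — is absent.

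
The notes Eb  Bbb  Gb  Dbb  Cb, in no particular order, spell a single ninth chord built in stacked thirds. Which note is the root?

Stacking in thirds gives Cb – Eb – Gb – Bbb – Dbb, so Cb is the root — Cb dominant seventh flat nine.

Cb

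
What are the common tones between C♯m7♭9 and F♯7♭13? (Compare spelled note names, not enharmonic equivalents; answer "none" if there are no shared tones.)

C♯m7♭9 = C#, E, G#, B, D.
F♯7♭13 = F#, A#, C#, E, D.
Shared: C#, E, D.

C# E D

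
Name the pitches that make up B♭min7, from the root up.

Bb – Db – F – Ab

B♭min7: minor seventh on Bb.
Bb — root
Db — minor 3rd
F — perfect 5th
Ab — minor 7th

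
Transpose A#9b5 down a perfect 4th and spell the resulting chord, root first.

E♯ – G𝄪 – B – D♯ – F𝄪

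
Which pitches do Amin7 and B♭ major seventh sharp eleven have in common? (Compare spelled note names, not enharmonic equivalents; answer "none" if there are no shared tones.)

Amin7: A C E G
B♭ major seventh sharp eleven: Bb D F A E
Common to both → A, E.

A, E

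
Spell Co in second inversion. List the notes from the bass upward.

In root position, Co is C–Eb–Gb.
Second inversion puts the fifth (Gb) in the bass.

Gb  C  Eb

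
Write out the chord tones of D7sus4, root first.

D  G  A  C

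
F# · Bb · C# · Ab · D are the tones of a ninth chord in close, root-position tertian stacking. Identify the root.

Arranged so that each adjacent pair is a third by letter name: Bb – D – F# – Ab – C#.
The bottom of that stack, Bb, is the root (this is Bb dominant seventh sharp nine sharp five).

Bb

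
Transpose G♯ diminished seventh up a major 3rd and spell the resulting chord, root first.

A major 3rd up from G-sharp is B-sharp, so the new chord is B-sharp diminished seventh.
- root: B-sharp
- minor 3rd: D-sharp
- diminished 5th: F-sharp
- diminished 7th: A

B-sharp, D-sharp, F-sharp, A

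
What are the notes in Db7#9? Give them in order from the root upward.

Db7#9 is a dominant seventh sharp nine built on Db.
- root: Db
- major 3rd: F
- perfect 5th: Ab
- minor 7th: Cb
- augmented 9th: E

Db F Ab Cb E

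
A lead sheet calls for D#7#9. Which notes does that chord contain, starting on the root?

D#  F##  A#  C#  E##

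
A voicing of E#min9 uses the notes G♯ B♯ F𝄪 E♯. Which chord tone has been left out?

E#min9 = E♯, G♯, B♯, D♯, F𝄪. The voicing lacks the 7th (minor 7th), D♯.

D♯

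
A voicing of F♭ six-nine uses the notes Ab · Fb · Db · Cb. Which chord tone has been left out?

Gb

F♭ six-nine = Fb, Ab, Cb, Db, Gb. The voicing lacks the 9th (major 9th), Gb.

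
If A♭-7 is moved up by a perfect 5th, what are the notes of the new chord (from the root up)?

A perfect 5th up from Ab is Eb, so the new chord is Eb minor seventh.
- root: Eb
- minor 3rd: Gb
- perfect 5th: Bb
- minor 7th: Db

Eb  Gb  Bb  Db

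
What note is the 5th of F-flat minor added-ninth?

C-flat

Root of F-flat minor added-ninth = F-flat. The 5th is a perfect 5th: F-flat up a perfect 5th → C-flat.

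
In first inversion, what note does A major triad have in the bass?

A major triad = A–C-sharp–E. First inversion → third in the bass = C-sharp.

C-sharp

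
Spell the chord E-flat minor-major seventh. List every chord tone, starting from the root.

Eb – Gb – Bb – D

E-flat minor-major seventh is a minor-major seventh built on Eb.
Eb — root
Gb — minor 3rd
Bb — perfect 5th
D — major 7th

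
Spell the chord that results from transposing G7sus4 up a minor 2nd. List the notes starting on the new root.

A♭, D♭, E♭, G♭

G up a minor 2nd → A♭. New chord: A♭ dominant seventh suspended fourth.
Root: A♭
Perfect 4th (4th): D♭
Perfect 5th (5th): E♭
Minor 7th (7th): G♭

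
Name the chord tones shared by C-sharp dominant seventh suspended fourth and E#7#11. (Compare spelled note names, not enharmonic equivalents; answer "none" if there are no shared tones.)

none

C-sharp dominant seventh suspended fourth: C# F# G# B
E#7#11: E# G## B# D# A##
Common to both → none.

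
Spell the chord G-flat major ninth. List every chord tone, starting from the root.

G-flat major ninth is a major ninth built on G♭.
Root: G♭
Major 3rd (3rd): B♭
Perfect 5th (5th): D♭
Major 7th (7th): F
Major 9th (9th): A♭

G♭, B♭, D♭, F, A♭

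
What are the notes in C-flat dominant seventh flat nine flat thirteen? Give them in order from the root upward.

C-flat, E-flat, G-flat, B-double-flat, D-double-flat, A-double-flat

C-flat dominant seventh flat nine flat thirteen: dominant seventh flat nine flat thirteen on C-flat.
root → C-flat
3rd (major 3rd) → E-flat
5th (perfect 5th) → G-flat
7th (minor 7th) → B-double-flat
9th (minor 9th) → D-double-flat
13th (minor 13th) → A-double-flat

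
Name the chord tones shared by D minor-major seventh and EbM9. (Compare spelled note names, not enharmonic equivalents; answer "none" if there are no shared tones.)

D F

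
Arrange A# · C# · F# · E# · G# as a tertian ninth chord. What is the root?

F#

Arranged so that each adjacent pair is a third by letter name: F# – A# – C# – E# – G#.
The bottom of that stack, F#, is the root (this is F# major ninth).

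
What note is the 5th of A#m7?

Root of A#m7 = A♯. The 5th is a perfect 5th: A♯ up a perfect 5th → E♯.

E♯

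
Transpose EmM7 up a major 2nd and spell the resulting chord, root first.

F#, A, C#, E#

Transposed root: E → F# (major 2nd up). So we spell F# minor-major seventh:
Root: F#
Minor 3rd (3rd): A
Perfect 5th (5th): C#
Major 7th (7th): E#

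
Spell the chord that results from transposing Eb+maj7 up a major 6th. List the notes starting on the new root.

C – E – G# – B

Eb up a major 6th → C. New chord: C augmented major seventh.
- root: C
- major 3rd: E
- augmented 5th: G#
- major 7th: B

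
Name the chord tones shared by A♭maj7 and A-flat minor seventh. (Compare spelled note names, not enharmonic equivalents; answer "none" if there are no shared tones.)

A♭maj7 = Ab, C, Eb, G.
A-flat minor seventh = Ab, Cb, Eb, Gb.
Shared: Ab, Eb.

Ab  Eb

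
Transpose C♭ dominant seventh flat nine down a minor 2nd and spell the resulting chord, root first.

Bb D F Ab Cb

Transposed root: Cb → Bb (minor 2nd down). So we spell Bb dominant seventh flat nine:
Root: Bb
Major 3rd (3rd): D
Perfect 5th (5th): F
Minor 7th (7th): Ab
Minor 9th (9th): Cb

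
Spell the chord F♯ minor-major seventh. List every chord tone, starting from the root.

F-sharp A C-sharp E-sharp

Root F-sharp, quality minor-major seventh:
- root: F-sharp
- minor 3rd: A
- perfect 5th: C-sharp
- major 7th: E-sharp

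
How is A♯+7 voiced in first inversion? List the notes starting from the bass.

C##, E##, G#, A#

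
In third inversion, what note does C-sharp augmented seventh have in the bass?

B

C-sharp augmented seventh in root position is C-sharp–E-sharp–G-double-sharp–B.
Third inversion places the seventh in the bass, which is B.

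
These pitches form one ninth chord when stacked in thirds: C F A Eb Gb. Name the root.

Stacking in thirds gives F – A – C – Eb – Gb, so F is the root — F dominant seventh flat nine.

F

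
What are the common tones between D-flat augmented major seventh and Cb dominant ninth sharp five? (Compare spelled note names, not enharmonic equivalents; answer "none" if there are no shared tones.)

D-flat augmented major seventh: Db F A C
Cb dominant ninth sharp five: Cb Eb G Bbb Db
Common to both → Db.

Db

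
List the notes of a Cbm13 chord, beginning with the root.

Root C♭, quality minor thirteenth:
Root: C♭
Minor 3rd (3rd): E𝄫
Perfect 5th (5th): G♭
Minor 7th (7th): B𝄫
Major 9th (9th): D♭
Perfect 11th (11th): F♭
Major 13th (13th): A♭

C♭ – E𝄫 – G♭ – B𝄫 – D♭ – F♭ – A♭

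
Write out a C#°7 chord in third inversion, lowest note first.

Bb, C#, E, G

C#°7 = C#–E–G–Bb; third inversion → seventh (Bb) lowest.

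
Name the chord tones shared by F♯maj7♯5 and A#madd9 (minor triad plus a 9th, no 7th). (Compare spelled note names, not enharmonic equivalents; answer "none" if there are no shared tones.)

F♯maj7♯5 = F#, A#, C##, E#.
A#madd9 = A#, C#, E#, B#.
Shared: A#, E#.

A#, E#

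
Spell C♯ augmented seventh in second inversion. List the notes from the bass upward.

G𝄪  B  C♯  E♯

C♯ augmented seventh = C♯–E♯–G𝄪–B; second inversion → fifth (G𝄪) lowest.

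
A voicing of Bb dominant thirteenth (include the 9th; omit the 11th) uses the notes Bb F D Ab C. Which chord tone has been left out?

The full Bb dominant thirteenth chord is Bb, D, F, Ab, C, G.
Comparing with the voicing, the major 13th (13th) — G — is absent.

G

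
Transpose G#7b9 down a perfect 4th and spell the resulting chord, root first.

D# – F## – A# – C# – E

A perfect 4th down from G# is D#, so the new chord is D# dominant seventh flat nine.
Root: D#
Major 3rd (3rd): F##
Perfect 5th (5th): A#
Minor 7th (7th): C#
Minor 9th (9th): E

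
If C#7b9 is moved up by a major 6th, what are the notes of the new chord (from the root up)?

A♯ C𝄪 E♯ G♯ B

A major 6th up from C♯ is A♯, so the new chord is A♯ dominant seventh flat nine.
Root: A♯
Major 3rd (3rd): C𝄪
Perfect 5th (5th): E♯
Minor 7th (7th): G♯
Minor 9th (9th): B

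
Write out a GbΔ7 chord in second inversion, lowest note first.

D♭  F  G♭  B♭

GbΔ7 = G♭–B♭–D♭–F; second inversion → fifth (D♭) lowest.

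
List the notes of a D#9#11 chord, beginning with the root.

D# F## A# C# E# G##

D#9#11: dominant ninth sharp eleven on D#.
- root: D#
- major 3rd: F##
- perfect 5th: A#
- minor 7th: C#
- major 9th: E#
- augmented 11th: G##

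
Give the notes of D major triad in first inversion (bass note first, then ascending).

D major triad = D–F#–A; first inversion → third (F#) lowest.

F#, A, D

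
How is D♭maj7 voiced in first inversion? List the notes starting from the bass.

In root position, D♭maj7 is Db–F–Ab–C.
First inversion puts the third (F) in the bass.

F, Ab, C, Db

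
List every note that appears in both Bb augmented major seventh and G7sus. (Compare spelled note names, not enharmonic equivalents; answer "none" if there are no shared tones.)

D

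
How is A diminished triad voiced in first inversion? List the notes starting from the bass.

C  E-flat  A

In root position, A diminished triad is A–C–E-flat.
First inversion puts the third (C) in the bass.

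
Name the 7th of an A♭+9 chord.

Root of A♭+9 = Ab. The 7th is a minor 7th: Ab up a minor 7th → Gb.

Gb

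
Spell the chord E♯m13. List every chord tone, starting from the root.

E♯  G♯  B♯  D♯  F𝄪  A♯  C𝄪

E♯m13: minor thirteenth on E♯.
root → E♯
3rd (minor 3rd) → G♯
5th (perfect 5th) → B♯
7th (minor 7th) → D♯
9th (major 9th) → F𝄪
11th (perfect 11th) → A♯
13th (major 13th) → C𝄪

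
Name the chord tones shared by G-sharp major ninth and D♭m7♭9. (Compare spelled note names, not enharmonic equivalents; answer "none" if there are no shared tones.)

G-sharp major ninth = G#, B#, D#, F##, A#.
D♭m7♭9 = Db, Fb, Ab, Cb, Ebb.
Shared: none.

none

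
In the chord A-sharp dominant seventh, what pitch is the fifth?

A-sharp dominant seventh is built on A#; its 5th is a perfect 5th above the root.
A fifth above A uses the letter E, and the perfect 5th above A# is E#.

E#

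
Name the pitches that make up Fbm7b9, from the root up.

Fb, Abb, Cb, Ebb, Gbb

Root Fb, quality minor seventh flat nine:
Fb — root
Abb — minor 3rd
Cb — perfect 5th
Ebb — minor 7th
Gbb — minor 9th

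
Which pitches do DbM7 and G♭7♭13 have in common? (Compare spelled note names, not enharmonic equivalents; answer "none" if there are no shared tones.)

DbM7 = Db, F, Ab, C.
G♭7♭13 = Gb, Bb, Db, Fb, Ebb.
Shared: Db.

Db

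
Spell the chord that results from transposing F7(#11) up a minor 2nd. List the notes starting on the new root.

Gb, Bb, Db, Fb, C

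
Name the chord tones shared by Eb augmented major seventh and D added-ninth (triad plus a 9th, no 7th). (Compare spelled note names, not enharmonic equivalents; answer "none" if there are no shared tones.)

D

Eb augmented major seventh: E-flat G B D
D added-ninth: D F-sharp A E
Common to both → D.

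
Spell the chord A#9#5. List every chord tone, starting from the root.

A♯  C𝄪  E𝄪  G♯  B♯

A#9#5: dominant ninth sharp five on A♯.
root → A♯
3rd (major 3rd) → C𝄪
5th (augmented 5th) → E𝄪
7th (minor 7th) → G♯
9th (major 9th) → B♯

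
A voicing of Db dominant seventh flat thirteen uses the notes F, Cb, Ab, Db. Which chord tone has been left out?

The full Db dominant seventh flat thirteen chord is Db, F, Ab, Cb, Bbb.
Comparing with the voicing, the minor 13th (13th) — Bbb — is absent.

Bbb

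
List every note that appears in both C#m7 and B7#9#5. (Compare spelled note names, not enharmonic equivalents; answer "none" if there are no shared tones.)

B

C#m7 = C#, E, G#, B.
B7#9#5 = B, D#, F##, A, C##.
Shared: B.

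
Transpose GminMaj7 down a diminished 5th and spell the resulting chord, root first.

A diminished 5th down from G is C♯, so the new chord is C♯ minor-major seventh.
C♯ — root
E — minor 3rd
G♯ — perfect 5th
B♯ — major 7th

C♯ E G♯ B♯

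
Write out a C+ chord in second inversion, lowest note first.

G# C E

In root position, C+ is C–E–G#.
Second inversion puts the fifth (G#) in the bass.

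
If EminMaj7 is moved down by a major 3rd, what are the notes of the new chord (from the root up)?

C – Eb – G – B

E down a major 3rd → C. New chord: C minor-major seventh.
root → C
3rd (minor 3rd) → Eb
5th (perfect 5th) → G
7th (major 7th) → B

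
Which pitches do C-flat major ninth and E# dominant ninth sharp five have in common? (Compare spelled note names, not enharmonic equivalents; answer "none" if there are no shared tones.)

none

C-flat major ninth = C-flat, E-flat, G-flat, B-flat, D-flat.
E# dominant ninth sharp five = E-sharp, G-double-sharp, B-double-sharp, D-sharp, F-double-sharp.
Shared: none.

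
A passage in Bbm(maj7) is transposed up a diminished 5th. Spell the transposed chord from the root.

Transposed root: Bb → Fb (diminished 5th up). So we spell Fb minor-major seventh:
Root: Fb
Minor 3rd (3rd): Abb
Perfect 5th (5th): Cb
Major 7th (7th): Eb

Fb – Abb – Cb – Eb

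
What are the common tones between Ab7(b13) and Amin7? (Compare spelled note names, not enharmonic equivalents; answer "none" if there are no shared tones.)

C

Ab7(b13) = A♭, C, E♭, G♭, F♭.
Amin7 = A, C, E, G.
Shared: C.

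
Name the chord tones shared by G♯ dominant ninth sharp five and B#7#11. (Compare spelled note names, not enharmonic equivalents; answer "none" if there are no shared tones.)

B#  D##  A#

G♯ dominant ninth sharp five = G#, B#, D##, F#, A#.
B#7#11 = B#, D##, F##, A#, E##.
Shared: B#, D##, A#.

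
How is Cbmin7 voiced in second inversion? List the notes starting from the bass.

Cbmin7 = Cb–Ebb–Gb–Bbb; second inversion → fifth (Gb) lowest.

Gb, Bbb, Cb, Ebb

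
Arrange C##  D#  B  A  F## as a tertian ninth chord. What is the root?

B

Stacking in thirds gives B – D# – F## – A – C##, so B is the root — B dominant seventh sharp nine sharp five.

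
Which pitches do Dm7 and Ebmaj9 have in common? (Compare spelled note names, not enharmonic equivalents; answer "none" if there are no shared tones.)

Dm7: D F A C
Ebmaj9: Eb G Bb D F
Common to both → D, F.

D  F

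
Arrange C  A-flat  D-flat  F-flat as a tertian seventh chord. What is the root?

Arranged so that each adjacent pair is a third by letter name: D-flat – F-flat – A-flat – C.
The bottom of that stack, D-flat, is the root (this is D-flat minor-major seventh).

D-flat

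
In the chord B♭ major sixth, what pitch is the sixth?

G

Root of B♭ major sixth = Bb. The 6th is a major 6th: Bb up a major 6th → G.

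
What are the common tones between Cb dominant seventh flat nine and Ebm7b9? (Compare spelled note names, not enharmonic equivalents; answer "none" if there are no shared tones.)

Cb dominant seventh flat nine = Cb, Eb, Gb, Bbb, Dbb.
Ebm7b9 = Eb, Gb, Bb, Db, Fb.
Shared: Eb, Gb.

Eb – Gb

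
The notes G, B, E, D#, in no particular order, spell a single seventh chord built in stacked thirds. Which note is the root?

E

Arranged so that each adjacent pair is a third by letter name: E – G – B – D#.
The bottom of that stack, E, is the root (this is E minor-major seventh).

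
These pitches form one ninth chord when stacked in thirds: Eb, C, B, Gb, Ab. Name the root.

Ab

Arranged so that each adjacent pair is a third by letter name: Ab – C – Eb – Gb – B.
The bottom of that stack, Ab, is the root (this is Ab dominant seventh sharp nine).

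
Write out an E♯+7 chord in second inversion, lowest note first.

B## – D# – E# – G##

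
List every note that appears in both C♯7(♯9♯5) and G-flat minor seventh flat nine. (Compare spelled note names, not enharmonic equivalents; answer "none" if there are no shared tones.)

C♯7(♯9♯5) = C♯, E♯, G𝄪, B, D𝄪.
G-flat minor seventh flat nine = G♭, B𝄫, D♭, F♭, A𝄫.
Shared: none.

none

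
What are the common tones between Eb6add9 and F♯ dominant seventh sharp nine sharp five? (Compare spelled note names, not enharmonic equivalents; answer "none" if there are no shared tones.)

none

Eb6add9: E♭ G B♭ C F
F♯ dominant seventh sharp nine sharp five: F♯ A♯ C𝄪 E G𝄪
Common to both → none.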